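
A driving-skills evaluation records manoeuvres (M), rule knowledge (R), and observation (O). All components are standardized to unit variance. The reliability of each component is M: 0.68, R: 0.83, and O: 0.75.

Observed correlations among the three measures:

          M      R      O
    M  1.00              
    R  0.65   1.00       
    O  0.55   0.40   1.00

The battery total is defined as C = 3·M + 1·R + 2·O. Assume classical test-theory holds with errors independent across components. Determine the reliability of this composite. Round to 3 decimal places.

Var(C) = 3² + 1 + 2² + 2·[3·0.65 + 6·0.55 + 2·0.40] = 14 + 12.1 = 26.1.
With uncorrelated errors the cross-covariances are all true-score covariance, so they carry over unchanged; only the diagonal terms shrink to ρᵢσᵢ².
True-score variance = [3²·0.68 + 0.83 + 2²·0.75] + 12.1 = 9.95 + 12.1 = 22.05.
Reliability = 22.05 / 26.1 = 0.845.

0.845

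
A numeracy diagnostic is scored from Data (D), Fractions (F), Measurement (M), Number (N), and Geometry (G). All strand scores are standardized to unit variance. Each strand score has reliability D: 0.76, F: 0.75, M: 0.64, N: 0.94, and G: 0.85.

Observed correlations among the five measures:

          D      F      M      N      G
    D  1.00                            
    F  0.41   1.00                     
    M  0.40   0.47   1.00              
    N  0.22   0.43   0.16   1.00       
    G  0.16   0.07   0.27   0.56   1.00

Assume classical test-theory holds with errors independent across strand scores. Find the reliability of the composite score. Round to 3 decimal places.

Var(D+F+M+N+G) = 5 + 2·[0.41 + 0.40 + 0.22 + 0.16 + 0.47 + 0.43 + 0.07 + 0.16 + 0.27 + 0.56] = 5 + 6.3 = 11.3.
Because errors are independent across components, Cov(Tᵢ,Tⱼ) = Cov(Xᵢ,Xⱼ); the off-diagonal part of the true-score variance is the same as above.
True-score variance = [0.76 + 0.75 + 0.64 + 0.94 + 0.85] + 6.3 = 3.94 + 6.3 = 10.24.
Reliability = 10.24 / 11.3 = 0.906.

0.906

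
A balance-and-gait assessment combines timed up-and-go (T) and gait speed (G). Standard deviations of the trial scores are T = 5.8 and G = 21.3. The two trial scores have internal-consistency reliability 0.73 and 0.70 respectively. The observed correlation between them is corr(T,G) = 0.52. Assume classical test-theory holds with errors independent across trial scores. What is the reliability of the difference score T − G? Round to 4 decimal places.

Var(T−G) = 5.8² + 21.3² − 2·5.8·21.3·0.52 = 487.33 − 128.482 = 358.848.
Under uncorrelated errors the observed covariances equal the true-score covariances, so only the own-variance terms attenuate.
True-score variance = [5.8²·0.73 + 21.3²·0.70] − 128.482 = 342.14 − 128.482 = 213.659.
Reliability = 213.659 / 358.848 = 0.5954.

0.5954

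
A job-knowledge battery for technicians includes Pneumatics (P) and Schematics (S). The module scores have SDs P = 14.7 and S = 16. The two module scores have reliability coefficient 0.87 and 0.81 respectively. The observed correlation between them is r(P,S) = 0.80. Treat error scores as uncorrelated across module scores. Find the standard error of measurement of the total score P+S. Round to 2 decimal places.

Var(total) = 472.09 + 376.32 = 848.41.
True-score variance = 395.358 + 376.32 = 771.678, so reliability = 0.9096.
Error variance = 848.41 − 771.678 = 76.7317; SEM = √76.7317 = 8.76.

8.76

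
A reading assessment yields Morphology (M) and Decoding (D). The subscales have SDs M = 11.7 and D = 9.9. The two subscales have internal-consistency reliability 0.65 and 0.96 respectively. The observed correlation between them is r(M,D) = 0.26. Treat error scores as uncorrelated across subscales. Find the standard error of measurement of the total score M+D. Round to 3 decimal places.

7.199

Var(total) = 234.9 + 60.2316 = 295.132.
True-score variance = 183.068 + 60.2316 = 243.3, so reliability = 0.8244.
Error variance = 295.132 − 243.3 = 51.8319; SEM = √51.8319 = 7.199.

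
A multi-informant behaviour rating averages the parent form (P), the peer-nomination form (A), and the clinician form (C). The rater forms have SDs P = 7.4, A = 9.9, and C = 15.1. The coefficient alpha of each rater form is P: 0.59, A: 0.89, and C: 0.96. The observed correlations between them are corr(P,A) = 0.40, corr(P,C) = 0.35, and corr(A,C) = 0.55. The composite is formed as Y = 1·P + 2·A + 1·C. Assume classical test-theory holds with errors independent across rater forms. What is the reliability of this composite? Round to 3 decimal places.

0.938

Var(Y) = 7.4² + 2²·9.9² + 15.1² + 2·[2·7.4·9.9·0.40 + 7.4·15.1·0.35 + 2·9.9·15.1·0.55] = 674.81 + 524.312 = 1199.12.
Under uncorrelated errors the observed covariances equal the true-score covariances, so only the own-variance terms attenuate.
True-score variance = [7.4²·0.59 + 2²·9.9²·0.89 + 15.1²·0.96] + 524.312 = 600.114 + 524.312 = 1124.43.
Reliability = 1124.43 / 1199.12 = 0.938.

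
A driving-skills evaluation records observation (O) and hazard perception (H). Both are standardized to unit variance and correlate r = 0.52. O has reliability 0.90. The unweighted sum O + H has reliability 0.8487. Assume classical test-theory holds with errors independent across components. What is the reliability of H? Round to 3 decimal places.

Var(O+H) = 2 + 2·0.52 = 3.040.
True-score variance = ρ_O + ρ_H + 2·0.52, so 0.8487 = (0.90 + ρ_H + 1.04) / 3.040.
ρ_H = 0.8487·3.040 − 0.90 − 1.04 = 0.640.

0.640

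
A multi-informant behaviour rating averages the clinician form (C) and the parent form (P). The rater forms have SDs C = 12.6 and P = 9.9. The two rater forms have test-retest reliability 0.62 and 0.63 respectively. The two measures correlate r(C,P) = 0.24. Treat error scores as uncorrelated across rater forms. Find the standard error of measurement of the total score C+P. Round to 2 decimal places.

9.83

Var(total) = 256.77 + 59.8752 = 316.645.
True-score variance = 160.178 + 59.8752 = 220.053, so reliability = 0.6950.
Error variance = 316.645 − 220.053 = 96.5925; SEM = √96.5925 = 9.83.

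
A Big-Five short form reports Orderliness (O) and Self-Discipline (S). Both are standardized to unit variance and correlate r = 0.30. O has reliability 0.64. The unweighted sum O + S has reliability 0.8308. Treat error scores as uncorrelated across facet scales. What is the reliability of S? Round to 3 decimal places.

0.920

Var(O+S) = 2 + 2·0.30 = 2.600.
True-score variance = ρ_O + ρ_S + 2·0.30, so 0.8308 = (0.64 + ρ_S + 0.60) / 2.600.
ρ_S = 0.8308·2.600 − 0.64 − 0.60 = 0.920.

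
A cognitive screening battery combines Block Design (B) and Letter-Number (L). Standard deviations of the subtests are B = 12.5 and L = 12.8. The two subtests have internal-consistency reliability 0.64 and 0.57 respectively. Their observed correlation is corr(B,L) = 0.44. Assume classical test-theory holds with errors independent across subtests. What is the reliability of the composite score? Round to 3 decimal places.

Var(B+L) = 12.5² + 12.8² + 2·[12.5·12.8·0.44] = 320.09 + 140.8 = 460.89.
Under uncorrelated errors the observed covariances equal the true-score covariances, so only the own-variance terms attenuate.
True-score variance = [12.5²·0.64 + 12.8²·0.57] + 140.8 = 193.389 + 140.8 = 334.189.
Reliability = 334.189 / 460.89 = 0.725.

0.725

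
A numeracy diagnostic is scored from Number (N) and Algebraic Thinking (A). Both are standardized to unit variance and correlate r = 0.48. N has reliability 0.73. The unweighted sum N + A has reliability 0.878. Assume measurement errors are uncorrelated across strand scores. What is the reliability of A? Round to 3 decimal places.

Var(N+A) = 2 + 2·0.48 = 2.960.
True-score variance = ρ_N + ρ_A + 2·0.48, so 0.878 = (0.73 + ρ_A + 0.96) / 2.960.
ρ_A = 0.878·2.960 − 0.73 − 0.96 = 0.909.

0.909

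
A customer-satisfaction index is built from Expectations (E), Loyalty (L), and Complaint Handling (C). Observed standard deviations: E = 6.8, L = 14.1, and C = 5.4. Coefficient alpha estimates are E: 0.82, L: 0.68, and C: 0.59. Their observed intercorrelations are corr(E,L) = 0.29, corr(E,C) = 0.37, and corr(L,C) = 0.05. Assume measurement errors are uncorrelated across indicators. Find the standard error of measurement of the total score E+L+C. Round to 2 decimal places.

9.16

Var(total) = 274.21 + 90.3972 = 364.607.
True-score variance = 190.312 + 90.3972 = 280.709, so reliability = 0.7699.
Error variance = 364.607 − 280.709 = 83.898; SEM = √83.898 = 9.16.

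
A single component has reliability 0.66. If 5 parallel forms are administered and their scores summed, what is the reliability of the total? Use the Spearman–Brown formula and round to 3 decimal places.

0.907

ρ_k = kρ / (1 + (k−1)ρ) = 5·0.66 / (1 + 4·0.66) = 3.300 / 3.640 = 0.907.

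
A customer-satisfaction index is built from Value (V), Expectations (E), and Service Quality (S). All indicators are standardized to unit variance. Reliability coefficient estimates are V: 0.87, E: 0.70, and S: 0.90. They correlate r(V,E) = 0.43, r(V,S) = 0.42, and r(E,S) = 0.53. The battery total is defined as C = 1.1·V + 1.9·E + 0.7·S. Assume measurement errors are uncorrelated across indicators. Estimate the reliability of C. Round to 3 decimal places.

Var(C) = 1.1² + 1.9² + 0.7² + 2·[2.09·0.43 + 0.77·0.42 + 1.33·0.53] = 5.31 + 3.854 = 9.164.
With uncorrelated errors the cross-covariances are all true-score covariance, so they carry over unchanged; only the diagonal terms shrink to ρᵢσᵢ².
True-score variance = [1.1²·0.87 + 1.9²·0.70 + 0.7²·0.90] + 3.854 = 4.0207 + 3.854 = 7.8747.
Reliability = 7.8747 / 9.164 = 0.859.

0.859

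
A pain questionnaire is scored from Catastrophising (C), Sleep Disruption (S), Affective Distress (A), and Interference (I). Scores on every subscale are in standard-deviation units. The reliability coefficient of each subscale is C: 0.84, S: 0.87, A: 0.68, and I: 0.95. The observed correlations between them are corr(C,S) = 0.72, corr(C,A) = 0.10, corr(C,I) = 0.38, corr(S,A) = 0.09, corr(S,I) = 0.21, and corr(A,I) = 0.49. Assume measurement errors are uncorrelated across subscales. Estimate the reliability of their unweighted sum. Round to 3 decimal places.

Var(C+S+A+I) = 4 + 2·[0.72 + 0.10 + 0.38 + 0.09 + 0.21 + 0.49] = 4 + 3.98 = 7.98.
Under uncorrelated errors the observed covariances equal the true-score covariances, so only the own-variance terms attenuate.
True-score variance = [0.84 + 0.87 + 0.68 + 0.95] + 3.98 = 3.34 + 3.98 = 7.32.
Reliability = 7.32 / 7.98 = 0.917.

0.917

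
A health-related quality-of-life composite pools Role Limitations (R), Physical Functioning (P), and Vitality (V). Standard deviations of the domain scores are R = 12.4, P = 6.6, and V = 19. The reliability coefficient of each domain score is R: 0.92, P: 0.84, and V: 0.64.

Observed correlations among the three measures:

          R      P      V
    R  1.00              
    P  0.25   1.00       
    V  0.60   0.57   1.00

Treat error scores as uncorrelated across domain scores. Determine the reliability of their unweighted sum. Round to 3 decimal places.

Var(R+P+V) = 12.4² + 6.6² + 19² + 2·[12.4·6.6·0.25 + 12.4·19·0.60 + 6.6·19·0.57] = 558.32 + 466.596 = 1024.92.
With uncorrelated errors the cross-covariances are all true-score covariance, so they carry over unchanged; only the diagonal terms shrink to ρᵢσᵢ².
True-score variance = [12.4²·0.92 + 6.6²·0.84 + 19²·0.64] + 466.596 = 409.09 + 466.596 = 875.686.
Reliability = 875.686 / 1024.92 = 0.854.

0.854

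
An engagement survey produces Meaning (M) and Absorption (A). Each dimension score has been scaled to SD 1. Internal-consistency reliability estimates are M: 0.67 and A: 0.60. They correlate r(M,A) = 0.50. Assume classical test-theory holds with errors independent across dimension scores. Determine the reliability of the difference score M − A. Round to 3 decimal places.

Var(M−A) = 1 + 1 − 2·0.50 = 2 − 1 = 1.
Because errors are independent across components, Cov(Tᵢ,Tⱼ) = Cov(Xᵢ,Xⱼ); the off-diagonal part of the true-score variance is the same as above.
True-score variance = [0.67 + 0.60] − 1 = 1.27 − 1 = 0.27.
Reliability = 0.27 / 1 = 0.270.

0.270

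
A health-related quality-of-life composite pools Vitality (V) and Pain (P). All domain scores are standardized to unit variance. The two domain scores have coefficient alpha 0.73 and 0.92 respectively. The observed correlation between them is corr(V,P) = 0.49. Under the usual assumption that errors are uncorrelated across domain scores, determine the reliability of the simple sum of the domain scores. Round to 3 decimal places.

Var(V+P) = 2 + 2·[0.49] = 2 + 0.98 = 2.98.
Because errors are independent across components, Cov(Tᵢ,Tⱼ) = Cov(Xᵢ,Xⱼ); the off-diagonal part of the true-score variance is the same as above.
True-score variance = [0.73 + 0.92] + 0.98 = 1.65 + 0.98 = 2.63.
Reliability = 2.63 / 2.98 = 0.883.

0.883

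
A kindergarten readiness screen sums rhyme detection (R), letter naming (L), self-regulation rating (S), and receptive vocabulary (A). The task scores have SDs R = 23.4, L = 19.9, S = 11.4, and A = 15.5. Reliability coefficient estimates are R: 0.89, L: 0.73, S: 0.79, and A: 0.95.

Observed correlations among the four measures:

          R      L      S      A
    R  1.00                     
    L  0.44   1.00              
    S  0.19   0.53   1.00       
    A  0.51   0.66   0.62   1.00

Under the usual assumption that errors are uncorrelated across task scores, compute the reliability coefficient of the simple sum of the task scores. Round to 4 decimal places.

Var(R+L+S+A) = 23.4² + 19.9² + 11.4² + 15.5² + 2·[23.4·19.9·0.44 + 23.4·11.4·0.19 + 23.4·15.5·0.51 + 19.9·11.4·0.53 + 19.9·15.5·0.66 + 11.4·15.5·0.62] = 1313.78 + 1747.84 = 3061.62.
With uncorrelated errors the cross-covariances are all true-score covariance, so they carry over unchanged; only the diagonal terms shrink to ρᵢσᵢ².
True-score variance = [23.4²·0.89 + 19.9²·0.73 + 11.4²·0.79 + 15.5²·0.95] + 1747.84 = 1107.32 + 1747.84 = 2855.16.
Reliability = 2855.16 / 3061.62 = 0.9326.

0.9326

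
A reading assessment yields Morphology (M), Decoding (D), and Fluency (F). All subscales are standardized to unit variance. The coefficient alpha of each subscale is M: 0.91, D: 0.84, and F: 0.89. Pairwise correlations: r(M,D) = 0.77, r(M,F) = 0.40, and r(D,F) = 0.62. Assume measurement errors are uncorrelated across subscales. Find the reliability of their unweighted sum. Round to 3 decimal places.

Var(M+D+F) = 3 + 2·[0.77 + 0.40 + 0.62] = 3 + 3.58 = 6.58.
Under uncorrelated errors the observed covariances equal the true-score covariances, so only the own-variance terms attenuate.
True-score variance = [0.91 + 0.84 + 0.89] + 3.58 = 2.64 + 3.58 = 6.22.
Reliability = 6.22 / 6.58 = 0.945.

0.945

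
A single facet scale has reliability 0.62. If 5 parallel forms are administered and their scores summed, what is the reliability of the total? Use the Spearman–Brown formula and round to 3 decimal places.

ρ_k = kρ / (1 + (k−1)ρ) = 5·0.62 / (1 + 4·0.62) = 3.100 / 3.480 = 0.891.

0.891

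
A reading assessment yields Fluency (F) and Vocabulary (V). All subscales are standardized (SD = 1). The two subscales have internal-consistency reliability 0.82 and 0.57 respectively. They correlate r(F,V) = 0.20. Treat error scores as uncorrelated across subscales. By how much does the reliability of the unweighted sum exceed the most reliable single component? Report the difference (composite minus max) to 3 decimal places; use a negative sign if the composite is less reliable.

Var(sum) = 2 + 0.4 = 2.4; true-score variance = 1.39 + 0.4 = 1.79; composite reliability = 0.7458.
Max component reliability = 0.8200.
Difference = 0.7458 − 0.8200 = -0.074.

-0.074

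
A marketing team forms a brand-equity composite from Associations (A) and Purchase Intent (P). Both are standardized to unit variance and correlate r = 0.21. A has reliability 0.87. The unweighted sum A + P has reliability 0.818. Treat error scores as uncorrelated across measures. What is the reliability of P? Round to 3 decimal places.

0.690

Var(A+P) = 2 + 2·0.21 = 2.420.
True-score variance = ρ_A + ρ_P + 2·0.21, so 0.818 = (0.87 + ρ_P + 0.42) / 2.420.
ρ_P = 0.818·2.420 − 0.87 − 0.42 = 0.690.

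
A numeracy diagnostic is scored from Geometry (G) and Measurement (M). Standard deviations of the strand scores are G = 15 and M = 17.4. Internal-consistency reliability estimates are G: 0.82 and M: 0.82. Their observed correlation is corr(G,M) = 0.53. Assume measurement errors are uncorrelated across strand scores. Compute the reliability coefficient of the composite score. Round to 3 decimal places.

0.882

Var(G+M) = 15² + 17.4² + 2·[15·17.4·0.53] = 527.76 + 276.66 = 804.42.
Under uncorrelated errors the observed covariances equal the true-score covariances, so only the own-variance terms attenuate.
True-score variance = [15²·0.82 + 17.4²·0.82] + 276.66 = 432.763 + 276.66 = 709.423.
Reliability = 709.423 / 804.42 = 0.882.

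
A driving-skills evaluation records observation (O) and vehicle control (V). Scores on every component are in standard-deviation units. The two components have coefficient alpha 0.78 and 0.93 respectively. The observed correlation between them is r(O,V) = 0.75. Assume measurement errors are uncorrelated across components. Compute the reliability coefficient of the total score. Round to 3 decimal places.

Var(O+V) = 2 + 2·[0.75] = 2 + 1.5 = 3.5.
Because errors are independent across components, Cov(Tᵢ,Tⱼ) = Cov(Xᵢ,Xⱼ); the off-diagonal part of the true-score variance is the same as above.
True-score variance = [0.78 + 0.93] + 1.5 = 1.71 + 1.5 = 3.21.
Reliability = 3.21 / 3.5 = 0.917.

0.917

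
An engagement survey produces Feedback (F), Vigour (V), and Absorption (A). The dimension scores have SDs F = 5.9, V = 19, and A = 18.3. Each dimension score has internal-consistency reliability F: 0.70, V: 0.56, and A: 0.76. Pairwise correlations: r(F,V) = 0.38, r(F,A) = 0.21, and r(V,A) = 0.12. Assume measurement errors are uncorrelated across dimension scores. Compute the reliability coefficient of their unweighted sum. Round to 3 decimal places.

Var(F+V+A) = 5.9² + 19² + 18.3² + 2·[5.9·19·0.38 + 5.9·18.3·0.21 + 19·18.3·0.12] = 730.7 + 213.991 = 944.691.
With uncorrelated errors the cross-covariances are all true-score covariance, so they carry over unchanged; only the diagonal terms shrink to ρᵢσᵢ².
True-score variance = [5.9²·0.70 + 19²·0.56 + 18.3²·0.76] + 213.991 = 481.043 + 213.991 = 695.035.
Reliability = 695.035 / 944.691 = 0.736.

0.736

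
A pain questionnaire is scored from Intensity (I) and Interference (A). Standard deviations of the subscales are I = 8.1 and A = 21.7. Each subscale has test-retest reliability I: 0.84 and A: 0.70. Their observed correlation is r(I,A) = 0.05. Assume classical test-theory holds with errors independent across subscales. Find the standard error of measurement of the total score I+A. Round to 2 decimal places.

12.32

Var(total) = 536.5 + 17.577 = 554.077.
True-score variance = 384.735 + 17.577 = 402.312, so reliability = 0.7261.
Error variance = 554.077 − 402.312 = 151.765; SEM = √151.765 = 12.32.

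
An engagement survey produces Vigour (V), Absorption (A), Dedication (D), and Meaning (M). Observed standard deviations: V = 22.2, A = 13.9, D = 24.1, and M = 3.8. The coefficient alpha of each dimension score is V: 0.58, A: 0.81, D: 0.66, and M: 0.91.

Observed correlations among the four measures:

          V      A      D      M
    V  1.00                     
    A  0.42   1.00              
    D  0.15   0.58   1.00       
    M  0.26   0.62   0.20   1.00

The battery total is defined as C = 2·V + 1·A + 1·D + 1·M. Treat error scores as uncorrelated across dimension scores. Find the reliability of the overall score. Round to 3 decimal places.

Var(C) = 2²·22.2² + 13.9² + 24.1² + 3.8² + 2·[2·22.2·13.9·0.42 + 2·22.2·24.1·0.15 + 2·22.2·3.8·0.26 + 13.9·24.1·0.58 + 13.9·3.8·0.62 + 24.1·3.8·0.20] = 2759.82 + 1417.88 = 4177.7.
Under uncorrelated errors the observed covariances equal the true-score covariances, so only the own-variance terms attenuate.
True-score variance = [2²·22.2²·0.58 + 13.9²·0.81 + 24.1²·0.66 + 3.8²·0.91] + 1417.88 = 1696.36 + 1417.88 = 3114.24.
Reliability = 3114.24 / 4177.7 = 0.745.

0.745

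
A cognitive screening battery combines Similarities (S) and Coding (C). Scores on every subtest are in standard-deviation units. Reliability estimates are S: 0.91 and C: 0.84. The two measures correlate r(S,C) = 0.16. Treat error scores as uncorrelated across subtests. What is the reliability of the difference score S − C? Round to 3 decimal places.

Var(S−C) = 1 + 1 − 2·0.16 = 2 − 0.32 = 1.68.
With uncorrelated errors the cross-covariances are all true-score covariance, so they carry over unchanged; only the diagonal terms shrink to ρᵢσᵢ².
True-score variance = [0.91 + 0.84] − 0.32 = 1.75 − 0.32 = 1.43.
Reliability = 1.43 / 1.68 = 0.851.

0.851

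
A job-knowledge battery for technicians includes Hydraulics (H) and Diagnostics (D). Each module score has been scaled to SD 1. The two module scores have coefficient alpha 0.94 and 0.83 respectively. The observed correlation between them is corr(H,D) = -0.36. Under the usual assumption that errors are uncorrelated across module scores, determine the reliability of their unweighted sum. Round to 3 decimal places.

0.820

Var(H+D) = 2 + 2·[(-0.36)] = 2 − 0.72 = 1.28.
With uncorrelated errors the cross-covariances are all true-score covariance, so they carry over unchanged; only the diagonal terms shrink to ρᵢσᵢ².
True-score variance = [0.94 + 0.83] − 0.72 = 1.77 − 0.72 = 1.05.
Reliability = 1.05 / 1.28 = 0.820.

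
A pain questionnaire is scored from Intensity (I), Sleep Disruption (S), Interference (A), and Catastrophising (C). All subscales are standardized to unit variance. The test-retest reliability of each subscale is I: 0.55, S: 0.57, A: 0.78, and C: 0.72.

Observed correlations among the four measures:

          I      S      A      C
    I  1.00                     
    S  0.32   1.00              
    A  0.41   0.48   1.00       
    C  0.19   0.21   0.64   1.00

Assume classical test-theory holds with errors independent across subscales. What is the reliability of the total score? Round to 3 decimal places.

0.838

Var(I+S+A+C) = 4 + 2·[0.32 + 0.41 + 0.19 + 0.48 + 0.21 + 0.64] = 4 + 4.5 = 8.5.
Under uncorrelated errors the observed covariances equal the true-score covariances, so only the own-variance terms attenuate.
True-score variance = [0.55 + 0.57 + 0.78 + 0.72] + 4.5 = 2.62 + 4.5 = 7.12.
Reliability = 7.12 / 8.5 = 0.838.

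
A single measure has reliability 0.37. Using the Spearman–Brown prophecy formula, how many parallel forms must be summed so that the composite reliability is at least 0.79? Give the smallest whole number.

k ≥ ρ*(1−ρ₁)/(ρ₁(1−ρ*)) = 0.79·0.63 / (0.37·0.21) = 6.405.
Smallest integer k = 7.

7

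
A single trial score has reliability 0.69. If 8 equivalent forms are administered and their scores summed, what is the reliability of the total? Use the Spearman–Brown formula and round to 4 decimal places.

0.9468

ρ_k = kρ / (1 + (k−1)ρ) = 8·0.69 / (1 + 7·0.69) = 5.520 / 5.830 = 0.9468.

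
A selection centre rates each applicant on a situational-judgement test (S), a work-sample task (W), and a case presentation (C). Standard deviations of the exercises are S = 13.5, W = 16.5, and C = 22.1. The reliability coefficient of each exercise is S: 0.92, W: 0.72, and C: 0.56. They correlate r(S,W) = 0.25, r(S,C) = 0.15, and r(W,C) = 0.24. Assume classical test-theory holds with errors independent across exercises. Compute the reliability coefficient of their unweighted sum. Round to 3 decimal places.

Var(S+W+C) = 13.5² + 16.5² + 22.1² + 2·[13.5·16.5·0.25 + 13.5·22.1·0.15 + 16.5·22.1·0.24] = 942.91 + 375.912 = 1318.82.
With uncorrelated errors the cross-covariances are all true-score covariance, so they carry over unchanged; only the diagonal terms shrink to ρᵢσᵢ².
True-score variance = [13.5²·0.92 + 16.5²·0.72 + 22.1²·0.56] + 375.912 = 637.2 + 375.912 = 1013.11.
Reliability = 1013.11 / 1318.82 = 0.768.

0.768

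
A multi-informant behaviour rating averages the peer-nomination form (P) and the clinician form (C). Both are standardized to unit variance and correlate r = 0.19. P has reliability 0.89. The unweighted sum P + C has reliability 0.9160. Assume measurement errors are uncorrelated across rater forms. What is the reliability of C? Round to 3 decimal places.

Var(P+C) = 2 + 2·0.19 = 2.380.
True-score variance = ρ_P + ρ_C + 2·0.19, so 0.9160 = (0.89 + ρ_C + 0.38) / 2.380.
ρ_C = 0.9160·2.380 − 0.89 − 0.38 = 0.910.

0.910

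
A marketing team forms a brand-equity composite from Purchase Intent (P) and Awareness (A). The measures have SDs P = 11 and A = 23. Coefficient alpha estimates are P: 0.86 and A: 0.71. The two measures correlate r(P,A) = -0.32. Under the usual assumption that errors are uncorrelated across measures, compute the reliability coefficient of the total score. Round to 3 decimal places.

Var(P+A) = 11² + 23² + 2·[11·23·(-0.32)] = 650 − 161.92 = 488.08.
With uncorrelated errors the cross-covariances are all true-score covariance, so they carry over unchanged; only the diagonal terms shrink to ρᵢσᵢ².
True-score variance = [11²·0.86 + 23²·0.71] − 161.92 = 479.65 − 161.92 = 317.73.
Reliability = 317.73 / 488.08 = 0.651.

0.651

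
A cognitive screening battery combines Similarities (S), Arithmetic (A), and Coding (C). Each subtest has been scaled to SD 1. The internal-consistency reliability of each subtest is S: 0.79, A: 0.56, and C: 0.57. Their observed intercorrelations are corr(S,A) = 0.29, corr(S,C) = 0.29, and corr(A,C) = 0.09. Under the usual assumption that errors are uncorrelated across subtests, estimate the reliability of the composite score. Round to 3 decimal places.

Var(S+A+C) = 3 + 2·[0.29 + 0.29 + 0.09] = 3 + 1.34 = 4.34.
With uncorrelated errors the cross-covariances are all true-score covariance, so they carry over unchanged; only the diagonal terms shrink to ρᵢσᵢ².
True-score variance = [0.79 + 0.56 + 0.57] + 1.34 = 1.92 + 1.34 = 3.26.
Reliability = 3.26 / 4.34 = 0.751.

0.751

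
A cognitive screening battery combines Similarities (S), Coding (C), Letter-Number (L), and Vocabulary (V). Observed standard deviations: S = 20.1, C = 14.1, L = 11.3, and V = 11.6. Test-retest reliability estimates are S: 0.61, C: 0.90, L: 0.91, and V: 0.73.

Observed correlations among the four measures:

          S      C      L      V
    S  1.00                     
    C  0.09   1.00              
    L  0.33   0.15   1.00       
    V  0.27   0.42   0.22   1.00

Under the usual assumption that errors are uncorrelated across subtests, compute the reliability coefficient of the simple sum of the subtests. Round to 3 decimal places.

0.843

Var(S+C+L+V) = 20.1² + 14.1² + 11.3² + 11.6² + 2·[20.1·14.1·0.09 + 20.1·11.3·0.33 + 20.1·11.6·0.27 + 14.1·11.3·0.15 + 14.1·11.6·0.42 + 11.3·11.6·0.22] = 865.07 + 569.691 = 1434.76.
Under uncorrelated errors the observed covariances equal the true-score covariances, so only the own-variance terms attenuate.
True-score variance = [20.1²·0.61 + 14.1²·0.90 + 11.3²·0.91 + 11.6²·0.73] + 569.691 = 639.802 + 569.691 = 1209.49.
Reliability = 1209.49 / 1434.76 = 0.843.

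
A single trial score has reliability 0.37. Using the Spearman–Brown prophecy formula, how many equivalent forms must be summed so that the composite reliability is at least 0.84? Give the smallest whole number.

k ≥ ρ*(1−ρ₁)/(ρ₁(1−ρ*)) = 0.84·0.63 / (0.37·0.16) = 8.939.
Smallest integer k = 9.

9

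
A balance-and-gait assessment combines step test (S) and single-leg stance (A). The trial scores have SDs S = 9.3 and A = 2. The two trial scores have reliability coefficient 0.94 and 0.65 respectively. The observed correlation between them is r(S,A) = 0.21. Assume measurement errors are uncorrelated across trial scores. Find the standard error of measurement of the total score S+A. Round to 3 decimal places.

Var(total) = 90.49 + 7.812 = 98.302.
True-score variance = 83.9006 + 7.812 = 91.7126, so reliability = 0.9330.
Error variance = 98.302 − 91.7126 = 6.5894; SEM = √6.5894 = 2.567.

2.567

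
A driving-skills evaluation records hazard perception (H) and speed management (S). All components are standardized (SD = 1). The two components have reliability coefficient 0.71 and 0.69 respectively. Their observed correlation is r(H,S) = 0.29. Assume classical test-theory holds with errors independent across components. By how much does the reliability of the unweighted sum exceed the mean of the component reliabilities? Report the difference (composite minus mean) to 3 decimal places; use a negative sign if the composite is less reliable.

0.067

Var(sum) = 2 + 0.58 = 2.58; true-score variance = 1.4 + 0.58 = 1.98; composite reliability = 0.7674.
Mean component reliability = 0.7000.
Difference = 0.7674 − 0.7000 = 0.067.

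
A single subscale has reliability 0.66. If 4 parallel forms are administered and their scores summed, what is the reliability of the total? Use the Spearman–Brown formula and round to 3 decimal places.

ρ_k = kρ / (1 + (k−1)ρ) = 4·0.66 / (1 + 3·0.66) = 2.640 / 2.980 = 0.886.

0.886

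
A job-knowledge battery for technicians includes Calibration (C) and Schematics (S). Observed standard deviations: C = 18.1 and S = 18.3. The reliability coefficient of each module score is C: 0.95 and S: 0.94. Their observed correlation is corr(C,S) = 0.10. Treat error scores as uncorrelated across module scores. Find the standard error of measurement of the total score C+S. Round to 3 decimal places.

Var(total) = 662.5 + 66.246 = 728.746.
True-score variance = 626.026 + 66.246 = 692.272, so reliability = 0.9499.
Error variance = 728.746 − 692.272 = 36.4739; SEM = √36.4739 = 6.039.

6.039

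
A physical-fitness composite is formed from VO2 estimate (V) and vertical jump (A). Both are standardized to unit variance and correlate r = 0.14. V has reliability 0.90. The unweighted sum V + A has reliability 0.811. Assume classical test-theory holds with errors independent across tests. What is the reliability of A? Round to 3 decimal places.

0.669

Var(V+A) = 2 + 2·0.14 = 2.280.
True-score variance = ρ_V + ρ_A + 2·0.14, so 0.811 = (0.90 + ρ_A + 0.28) / 2.280.
ρ_A = 0.811·2.280 − 0.90 − 0.28 = 0.669.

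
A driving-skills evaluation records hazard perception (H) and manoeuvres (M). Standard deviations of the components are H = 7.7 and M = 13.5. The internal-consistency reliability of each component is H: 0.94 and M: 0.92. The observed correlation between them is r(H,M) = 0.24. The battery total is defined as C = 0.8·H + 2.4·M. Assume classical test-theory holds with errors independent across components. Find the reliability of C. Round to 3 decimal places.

0.927

Var(C) = 0.8²·7.7² + 2.4²·13.5² + 2·[1.92·7.7·13.5·0.24] = 1087.71 + 95.8003 = 1183.51.
Under uncorrelated errors the observed covariances equal the true-score covariances, so only the own-variance terms attenuate.
True-score variance = [0.8²·7.7²·0.94 + 2.4²·13.5²·0.92] + 95.8003 = 1001.45 + 95.8003 = 1097.25.
Reliability = 1097.25 / 1183.51 = 0.927.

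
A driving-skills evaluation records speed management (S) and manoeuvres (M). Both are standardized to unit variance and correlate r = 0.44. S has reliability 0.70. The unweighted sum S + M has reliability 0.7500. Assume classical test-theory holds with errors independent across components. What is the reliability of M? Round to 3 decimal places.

0.580

Var(S+M) = 2 + 2·0.44 = 2.880.
True-score variance = ρ_S + ρ_M + 2·0.44, so 0.7500 = (0.70 + ρ_M + 0.88) / 2.880.
ρ_M = 0.7500·2.880 − 0.70 − 0.88 = 0.580.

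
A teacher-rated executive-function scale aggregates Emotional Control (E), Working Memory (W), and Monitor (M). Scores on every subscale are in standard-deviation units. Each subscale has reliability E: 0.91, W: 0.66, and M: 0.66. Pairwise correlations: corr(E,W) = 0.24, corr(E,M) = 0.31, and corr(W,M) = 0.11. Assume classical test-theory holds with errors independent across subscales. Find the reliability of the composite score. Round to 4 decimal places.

Var(E+W+M) = 3 + 2·[0.24 + 0.31 + 0.11] = 3 + 1.32 = 4.32.
Under uncorrelated errors the observed covariances equal the true-score covariances, so only the own-variance terms attenuate.
True-score variance = [0.91 + 0.66 + 0.66] + 1.32 = 2.23 + 1.32 = 3.55.
Reliability = 3.55 / 4.32 = 0.8218.

0.8218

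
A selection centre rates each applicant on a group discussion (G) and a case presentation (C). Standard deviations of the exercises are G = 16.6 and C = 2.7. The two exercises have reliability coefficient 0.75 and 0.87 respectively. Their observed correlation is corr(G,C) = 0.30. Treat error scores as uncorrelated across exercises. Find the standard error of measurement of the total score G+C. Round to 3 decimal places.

Var(total) = 282.85 + 26.892 = 309.742.
True-score variance = 213.012 + 26.892 = 239.904, so reliability = 0.7745.
Error variance = 309.742 − 239.904 = 69.8377; SEM = √69.8377 = 8.357.

8.357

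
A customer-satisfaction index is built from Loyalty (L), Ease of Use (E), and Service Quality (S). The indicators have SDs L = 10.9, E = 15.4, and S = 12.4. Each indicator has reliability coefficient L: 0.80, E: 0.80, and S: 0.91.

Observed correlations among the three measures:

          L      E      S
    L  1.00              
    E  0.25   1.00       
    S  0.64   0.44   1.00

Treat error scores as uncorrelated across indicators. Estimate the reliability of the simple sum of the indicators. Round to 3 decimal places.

0.909

Var(L+E+S) = 10.9² + 15.4² + 12.4² + 2·[10.9·15.4·0.25 + 10.9·12.4·0.64 + 15.4·12.4·0.44] = 509.73 + 424.98 = 934.71.
With uncorrelated errors the cross-covariances are all true-score covariance, so they carry over unchanged; only the diagonal terms shrink to ρᵢσᵢ².
True-score variance = [10.9²·0.80 + 15.4²·0.80 + 12.4²·0.91] + 424.98 = 424.698 + 424.98 = 849.677.
Reliability = 849.677 / 934.71 = 0.909.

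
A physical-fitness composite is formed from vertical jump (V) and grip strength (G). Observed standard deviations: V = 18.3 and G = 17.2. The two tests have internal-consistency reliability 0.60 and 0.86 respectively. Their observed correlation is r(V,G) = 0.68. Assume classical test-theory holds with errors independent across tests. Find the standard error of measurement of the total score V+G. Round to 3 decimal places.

Var(total) = 630.73 + 428.074 = 1058.8.
True-score variance = 455.356 + 428.074 = 883.43, so reliability = 0.8344.
Error variance = 1058.8 − 883.43 = 175.374; SEM = √175.374 = 13.243.

13.243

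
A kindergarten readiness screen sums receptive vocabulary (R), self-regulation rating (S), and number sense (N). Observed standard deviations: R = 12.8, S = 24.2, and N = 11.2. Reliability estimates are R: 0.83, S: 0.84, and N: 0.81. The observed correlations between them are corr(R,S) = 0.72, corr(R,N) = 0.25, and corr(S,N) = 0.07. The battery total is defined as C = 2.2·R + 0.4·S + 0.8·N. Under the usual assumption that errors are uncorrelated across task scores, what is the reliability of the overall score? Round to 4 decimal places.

0.8898

Var(C) = 2.2²·12.8² + 0.4²·24.2² + 0.8²·11.2² + 2·[0.88·12.8·24.2·0.72 + 1.76·12.8·11.2·0.25 + 0.32·24.2·11.2·0.07] = 966.97 + 530.827 = 1497.8.
Because errors are independent across components, Cov(Tᵢ,Tⱼ) = Cov(Xᵢ,Xⱼ); the off-diagonal part of the true-score variance is the same as above.
True-score variance = [2.2²·12.8²·0.83 + 0.4²·24.2²·0.84 + 0.8²·11.2²·0.81] + 530.827 = 801.916 + 530.827 = 1332.74.
Reliability = 1332.74 / 1497.8 = 0.8898.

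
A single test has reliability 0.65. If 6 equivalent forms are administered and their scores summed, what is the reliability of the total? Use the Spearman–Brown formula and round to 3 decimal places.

0.918

ρ_k = kρ / (1 + (k−1)ρ) = 6·0.65 / (1 + 5·0.65) = 3.900 / 4.250 = 0.918.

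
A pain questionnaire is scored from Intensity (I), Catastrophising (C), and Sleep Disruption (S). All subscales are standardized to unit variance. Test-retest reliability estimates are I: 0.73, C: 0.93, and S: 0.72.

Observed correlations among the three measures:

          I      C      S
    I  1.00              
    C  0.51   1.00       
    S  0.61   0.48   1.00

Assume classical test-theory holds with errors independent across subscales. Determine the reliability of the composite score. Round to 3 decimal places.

0.900

Var(I+C+S) = 3 + 2·[0.51 + 0.61 + 0.48] = 3 + 3.2 = 6.2.
Because errors are independent across components, Cov(Tᵢ,Tⱼ) = Cov(Xᵢ,Xⱼ); the off-diagonal part of the true-score variance is the same as above.
True-score variance = [0.73 + 0.93 + 0.72] + 3.2 = 2.38 + 3.2 = 5.58.
Reliability = 5.58 / 6.2 = 0.900.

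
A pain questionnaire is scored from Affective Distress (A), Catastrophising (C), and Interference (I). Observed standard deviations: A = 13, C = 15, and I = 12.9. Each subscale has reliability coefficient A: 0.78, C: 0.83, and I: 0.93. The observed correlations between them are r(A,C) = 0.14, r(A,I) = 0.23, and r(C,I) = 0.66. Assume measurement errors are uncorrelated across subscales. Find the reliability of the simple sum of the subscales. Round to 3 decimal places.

Var(A+C+I) = 13² + 15² + 12.9² + 2·[13·15·0.14 + 13·12.9·0.23 + 15·12.9·0.66] = 560.41 + 387.162 = 947.572.
Under uncorrelated errors the observed covariances equal the true-score covariances, so only the own-variance terms attenuate.
True-score variance = [13²·0.78 + 15²·0.83 + 12.9²·0.93] + 387.162 = 473.331 + 387.162 = 860.493.
Reliability = 860.493 / 947.572 = 0.908.

0.908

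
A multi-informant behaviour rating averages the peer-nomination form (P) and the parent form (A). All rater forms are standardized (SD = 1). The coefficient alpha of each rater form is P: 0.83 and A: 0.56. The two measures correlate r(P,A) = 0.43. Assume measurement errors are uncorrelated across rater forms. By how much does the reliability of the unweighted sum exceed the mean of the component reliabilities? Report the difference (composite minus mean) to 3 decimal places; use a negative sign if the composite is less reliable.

0.092

Var(sum) = 2 + 0.86 = 2.86; true-score variance = 1.39 + 0.86 = 2.25; composite reliability = 0.7867.
Mean component reliability = 0.6950.
Difference = 0.7867 − 0.6950 = 0.092.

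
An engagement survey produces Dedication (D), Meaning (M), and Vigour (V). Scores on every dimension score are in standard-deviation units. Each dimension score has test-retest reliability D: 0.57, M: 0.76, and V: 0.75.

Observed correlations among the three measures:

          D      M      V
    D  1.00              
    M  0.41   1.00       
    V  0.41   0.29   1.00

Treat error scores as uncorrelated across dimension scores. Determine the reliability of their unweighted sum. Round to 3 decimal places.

Var(D+M+V) = 3 + 2·[0.41 + 0.41 + 0.29] = 3 + 2.22 = 5.22.
With uncorrelated errors the cross-covariances are all true-score covariance, so they carry over unchanged; only the diagonal terms shrink to ρᵢσᵢ².
True-score variance = [0.57 + 0.76 + 0.75] + 2.22 = 2.08 + 2.22 = 4.3.
Reliability = 4.3 / 5.22 = 0.824.

0.824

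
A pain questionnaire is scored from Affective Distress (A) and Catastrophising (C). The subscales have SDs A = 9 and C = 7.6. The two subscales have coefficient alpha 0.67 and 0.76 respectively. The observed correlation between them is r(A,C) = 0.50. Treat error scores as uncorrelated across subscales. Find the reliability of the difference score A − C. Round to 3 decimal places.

0.423

Var(A−C) = 9² + 7.6² − 2·9·7.6·0.50 = 138.76 − 68.4 = 70.36.
Under uncorrelated errors the observed covariances equal the true-score covariances, so only the own-variance terms attenuate.
True-score variance = [9²·0.67 + 7.6²·0.76] − 68.4 = 98.1676 − 68.4 = 29.7676.
Reliability = 29.7676 / 70.36 = 0.423.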